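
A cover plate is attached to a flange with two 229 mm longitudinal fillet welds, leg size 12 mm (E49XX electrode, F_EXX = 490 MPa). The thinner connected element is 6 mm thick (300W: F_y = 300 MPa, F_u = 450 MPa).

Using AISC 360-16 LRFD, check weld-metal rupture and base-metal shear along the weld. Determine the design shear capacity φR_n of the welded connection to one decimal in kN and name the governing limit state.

Weld metal: throat = 0.707×12 = 8.484 mm, L = 2×229 = 458 mm. φR_n = 0.75 × 0.6 × 490 × 8.484 × 458 = 856.8 kN.
Base metal shear (6 mm plate): yield φR_n = 1.0×0.6×300×6×458 = 494.6 kN; rupture φR_n = 0.75×0.6×450×6×458 = 556.5 kN; take 494.6 kN (yield).
Governing: min(856.8, 494.6) = 494.6 kN → base-metal shear.

494.6 kN (base-metal shear governs)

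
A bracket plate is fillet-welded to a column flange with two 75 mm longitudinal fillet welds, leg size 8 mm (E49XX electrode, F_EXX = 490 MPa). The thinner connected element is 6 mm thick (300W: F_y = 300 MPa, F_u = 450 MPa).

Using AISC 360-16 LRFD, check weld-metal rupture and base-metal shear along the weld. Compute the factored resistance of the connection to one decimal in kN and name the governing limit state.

162.0 kN (base-metal shear governs)

Weld metal: throat = 0.707×8 = 5.656 mm, L = 2×75 = 150 mm. φR_n = 0.75 × 0.6 × 490 × 5.656 × 150 = 187.1 kN.
Base metal shear (6 mm plate): yield φR_n = 1.0×0.6×300×6×150 = 162.0 kN; rupture φR_n = 0.75×0.6×450×6×150 = 182.3 kN; take 162.0 kN (yield).
Governing: min(187.1, 162.0) = 162.0 kN → base-metal shear.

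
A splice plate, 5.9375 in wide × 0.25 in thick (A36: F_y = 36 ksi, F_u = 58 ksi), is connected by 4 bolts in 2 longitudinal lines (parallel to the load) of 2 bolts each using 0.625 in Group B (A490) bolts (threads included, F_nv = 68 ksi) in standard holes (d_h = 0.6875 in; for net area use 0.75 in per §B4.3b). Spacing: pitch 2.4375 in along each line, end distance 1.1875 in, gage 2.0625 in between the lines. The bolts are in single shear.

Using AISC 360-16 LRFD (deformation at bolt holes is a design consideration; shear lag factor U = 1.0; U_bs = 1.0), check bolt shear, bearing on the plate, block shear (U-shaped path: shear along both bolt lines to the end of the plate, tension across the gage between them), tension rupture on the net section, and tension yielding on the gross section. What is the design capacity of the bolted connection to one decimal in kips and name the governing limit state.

43.6 kips (block shear governs)

Bolt shear: A_b = π(0.625)²/4 = 0.3068 in². φR_n = 0.75 × 68 × 0.3068 × 4 × 1 = 62.6 kips.
Bearing (0.25 in plate, F_u = 58 ksi): end bolts L_c = 1.1875 − 0.6875/2 = 0.84375, R_n = min(1.2×0.84375×0.25×58, 2.4×0.625×0.25×58) = 14.681 kips/bolt; interior L_c = 2.4375 − 0.6875 = 1.75, R_n = 21.75 kips/bolt. φR_n = 0.75 × (2×14.681 + 2×21.75) = 54.6 kips.
Block shear: shear path 2×[1.1875+1×2.4375] = 2×3.625 in, A_gv = 1.8125, A_nv = 2×(3.625 − 1.5×0.75)×0.25 = 1.25 in²; tension across gage: (2.0625 − 1×0.75)×0.25 = 0.32813 in². R_n = min(0.6×58×1.25, 0.6×36×1.8125) + 1.0×58×0.32813 = min(43.5, 39.15) + 19.032 = 58.182 kips. φR_n = 0.75 × 58.182 = 43.6 kips.
Tension rupture (net): A_n = (5.9375 − 2×0.75)×0.25 = 1.1094 in² (U = 1.0, A_e = A_n). φR_n = 0.75 × 58 × 1.1094 = 48.3 kips.
Tension yield (gross): A_g = 5.9375×0.25 = 1.4844 in². φR_n = 0.90 × 36 × 1.4844 = 48.1 kips.
Governing: min(62.6, 54.6, 43.6, 48.3, 48.1) = 43.6 kips → block shear.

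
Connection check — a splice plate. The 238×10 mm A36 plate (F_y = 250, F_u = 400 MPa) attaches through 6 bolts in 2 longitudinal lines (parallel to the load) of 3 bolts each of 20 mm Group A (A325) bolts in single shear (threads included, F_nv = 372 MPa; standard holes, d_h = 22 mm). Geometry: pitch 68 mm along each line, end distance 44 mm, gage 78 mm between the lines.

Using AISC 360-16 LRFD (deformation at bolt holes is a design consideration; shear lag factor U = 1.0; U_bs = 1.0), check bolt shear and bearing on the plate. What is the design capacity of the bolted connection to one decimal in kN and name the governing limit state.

525.9 kN (bolt shear governs)

Bolt shear: A_b = π(20)²/4 = 314.16 mm². φR_n = 0.75 × 372 × 314.16 × 6 × 1 = 525.9 kN.
Bearing (10 mm plate, F_u = 400 MPa): end bolts L_c = 44 − 22/2 = 33, R_n = min(1.2×33×10×400, 2.4×20×10×400) = 158.4 kN/bolt; interior L_c = 68 − 22 = 46, R_n = 192 kN/bolt. φR_n = 0.75 × (2×158.4 + 4×192) = 813.6 kN.
Governing: min(525.9, 813.6) = 525.9 kN → bolt shear.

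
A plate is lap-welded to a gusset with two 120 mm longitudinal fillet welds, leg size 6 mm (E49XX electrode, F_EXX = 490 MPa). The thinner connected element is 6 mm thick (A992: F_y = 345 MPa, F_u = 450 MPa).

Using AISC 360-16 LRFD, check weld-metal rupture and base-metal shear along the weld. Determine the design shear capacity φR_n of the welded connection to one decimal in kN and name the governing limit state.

Weld metal: throat = 0.707×6 = 4.242 mm, L = 2×120 = 240 mm. φR_n = 0.75 × 0.6 × 490 × 4.242 × 240 = 224.5 kN.
Base metal shear (6 mm plate): yield φR_n = 1.0×0.6×345×6×240 = 298.1 kN; rupture φR_n = 0.75×0.6×450×6×240 = 291.6 kN; take 291.6 kN (rupture).
Governing: min(224.5, 291.6) = 224.5 kN → weld metal.

224.5 kN (weld metal governs)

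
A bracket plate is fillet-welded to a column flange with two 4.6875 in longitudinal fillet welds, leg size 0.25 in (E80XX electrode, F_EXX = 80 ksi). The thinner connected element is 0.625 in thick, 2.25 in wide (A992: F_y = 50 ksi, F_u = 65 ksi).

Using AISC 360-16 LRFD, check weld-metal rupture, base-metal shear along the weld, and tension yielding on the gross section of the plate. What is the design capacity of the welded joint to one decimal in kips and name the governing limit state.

59.7 kips (weld metal governs)

Weld metal: throat = 0.707×0.25 = 0.17675 in, L = 2×4.6875 = 9.375 in. φR_n = 0.75 × 0.6 × 80 × 0.17675 × 9.375 = 59.7 kips.
Base metal shear (0.625 in plate): yield φR_n = 1.0×0.6×50×0.625×9.375 = 175.8 kips; rupture φR_n = 0.75×0.6×65×0.625×9.375 = 171.4 kips; take 171.4 kips (rupture).
Tension yield (gross): A_g = 2.25×0.625 = 1.4063 in². φR_n = 0.90 × 50 × 1.4063 = 63.3 kips.
Governing: min(59.7, 171.4, 63.3) = 59.7 kips → weld metal.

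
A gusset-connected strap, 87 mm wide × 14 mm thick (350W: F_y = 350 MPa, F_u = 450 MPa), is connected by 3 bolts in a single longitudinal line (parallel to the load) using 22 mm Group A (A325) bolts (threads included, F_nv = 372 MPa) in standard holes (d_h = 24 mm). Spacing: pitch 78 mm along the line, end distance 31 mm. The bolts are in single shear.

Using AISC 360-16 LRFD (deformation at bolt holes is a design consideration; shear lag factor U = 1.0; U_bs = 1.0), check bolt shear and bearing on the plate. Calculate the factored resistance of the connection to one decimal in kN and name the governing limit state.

318.2 kN (bolt shear governs)

Bolt shear: A_b = π(22)²/4 = 380.13 mm². φR_n = 0.75 × 372 × 380.13 × 3 × 1 = 318.2 kN.
Bearing (14 mm plate, F_u = 450 MPa): end bolts L_c = 31 − 24/2 = 19, R_n = min(1.2×19×14×450, 2.4×22×14×450) = 143.64 kN/bolt; interior L_c = 78 − 24 = 54, R_n = 332.64 kN/bolt. φR_n = 0.75 × (1×143.64 + 2×332.64) = 606.7 kN.
Governing: min(318.2, 606.7) = 318.2 kN → bolt shear.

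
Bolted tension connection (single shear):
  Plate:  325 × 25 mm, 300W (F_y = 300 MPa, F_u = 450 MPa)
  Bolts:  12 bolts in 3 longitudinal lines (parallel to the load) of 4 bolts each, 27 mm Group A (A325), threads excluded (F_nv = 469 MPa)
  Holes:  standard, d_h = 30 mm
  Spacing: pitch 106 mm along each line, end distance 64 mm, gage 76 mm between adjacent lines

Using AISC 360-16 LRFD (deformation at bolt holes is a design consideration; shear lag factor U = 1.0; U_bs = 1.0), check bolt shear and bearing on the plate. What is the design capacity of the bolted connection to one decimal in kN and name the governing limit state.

Bolt shear: A_b = π(27)²/4 = 572.56 mm². φR_n = 0.75 × 469 × 572.56 × 12 × 1 = 2416.8 kN.
Bearing (25 mm plate, F_u = 450 MPa): end bolts L_c = 64 − 30/2 = 49, R_n = min(1.2×49×25×450, 2.4×27×25×450) = 661.5 kN/bolt; interior L_c = 106 − 30 = 76, R_n = 729 kN/bolt. φR_n = 0.75 × (3×661.5 + 9×729) = 6409.1 kN.
Governing: min(2416.8, 6409.1) = 2416.8 kN → bolt shear.

2416.8 kN (bolt shear governs)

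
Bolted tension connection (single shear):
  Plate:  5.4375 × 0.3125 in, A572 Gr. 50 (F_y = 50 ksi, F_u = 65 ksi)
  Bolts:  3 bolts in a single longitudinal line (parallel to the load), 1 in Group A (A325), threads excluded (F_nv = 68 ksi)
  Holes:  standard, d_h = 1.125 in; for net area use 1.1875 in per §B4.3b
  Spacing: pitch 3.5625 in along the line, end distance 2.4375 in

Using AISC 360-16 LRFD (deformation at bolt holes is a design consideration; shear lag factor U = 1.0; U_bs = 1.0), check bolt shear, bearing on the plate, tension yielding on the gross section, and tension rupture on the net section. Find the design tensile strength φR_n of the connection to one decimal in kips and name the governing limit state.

64.7 kips (net-section rupture governs)

Bolt shear: A_b = π(1)²/4 = 0.7854 in². φR_n = 0.75 × 68 × 0.7854 × 3 × 1 = 120.2 kips.
Bearing (0.3125 in plate, F_u = 65 ksi): end bolts L_c = 2.4375 − 1.125/2 = 1.875, R_n = min(1.2×1.875×0.3125×65, 2.4×1×0.3125×65) = 45.703 kips/bolt; interior L_c = 3.5625 − 1.125 = 2.4375, R_n = 48.75 kips/bolt. φR_n = 0.75 × (1×45.703 + 2×48.75) = 107.4 kips.
Tension yield (gross): A_g = 5.4375×0.3125 = 1.6992 in². φR_n = 0.90 × 50 × 1.6992 = 76.5 kips.
Tension rupture (net): A_n = (5.4375 − 1×1.1875)×0.3125 = 1.3281 in² (U = 1.0, A_e = A_n). φR_n = 0.75 × 65 × 1.3281 = 64.7 kips.
Governing: min(120.2, 107.4, 76.5, 64.7) = 64.7 kips → net-section rupture.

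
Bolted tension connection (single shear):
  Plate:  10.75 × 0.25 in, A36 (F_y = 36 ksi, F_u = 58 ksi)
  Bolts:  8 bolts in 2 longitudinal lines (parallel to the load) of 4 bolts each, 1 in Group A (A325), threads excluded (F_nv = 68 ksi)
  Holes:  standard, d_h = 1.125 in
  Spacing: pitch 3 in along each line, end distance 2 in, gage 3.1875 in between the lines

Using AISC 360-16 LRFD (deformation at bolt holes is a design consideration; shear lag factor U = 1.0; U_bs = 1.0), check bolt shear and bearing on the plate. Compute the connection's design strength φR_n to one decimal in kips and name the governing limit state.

184.3 kips (bearing governs)

Bolt shear: A_b = π(1)²/4 = 0.7854 in². φR_n = 0.75 × 68 × 0.7854 × 8 × 1 = 320.4 kips.
Bearing (0.25 in plate, F_u = 58 ksi): end bolts L_c = 2 − 1.125/2 = 1.4375, R_n = min(1.2×1.4375×0.25×58, 2.4×1×0.25×58) = 25.013 kips/bolt; interior L_c = 3 − 1.125 = 1.875, R_n = 32.625 kips/bolt. φR_n = 0.75 × (2×25.013 + 6×32.625) = 184.3 kips.
Governing: min(320.4, 184.3) = 184.3 kips → bearing.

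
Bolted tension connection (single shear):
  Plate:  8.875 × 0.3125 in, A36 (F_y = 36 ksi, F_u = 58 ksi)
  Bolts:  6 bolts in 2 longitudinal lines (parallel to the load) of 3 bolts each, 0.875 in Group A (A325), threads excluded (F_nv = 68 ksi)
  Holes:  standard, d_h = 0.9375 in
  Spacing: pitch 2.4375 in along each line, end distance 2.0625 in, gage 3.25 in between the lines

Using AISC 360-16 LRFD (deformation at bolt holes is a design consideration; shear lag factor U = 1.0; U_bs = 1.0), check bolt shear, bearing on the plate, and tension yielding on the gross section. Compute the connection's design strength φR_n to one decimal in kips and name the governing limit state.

Bolt shear: A_b = π(0.875)²/4 = 0.60132 in². φR_n = 0.75 × 68 × 0.60132 × 6 × 1 = 184.0 kips.
Bearing (0.3125 in plate, F_u = 58 ksi): end bolts L_c = 2.0625 − 0.9375/2 = 1.59375, R_n = min(1.2×1.59375×0.3125×58, 2.4×0.875×0.3125×58) = 34.664 kips/bolt; interior L_c = 2.4375 − 0.9375 = 1.5, R_n = 32.625 kips/bolt. φR_n = 0.75 × (2×34.664 + 4×32.625) = 149.9 kips.
Tension yield (gross): A_g = 8.875×0.3125 = 2.7734 in². φR_n = 0.90 × 36 × 2.7734 = 89.9 kips.
Governing: min(184.0, 149.9, 89.9) = 89.9 kips → gross-section yield.

89.9 kips (gross-section yield governs)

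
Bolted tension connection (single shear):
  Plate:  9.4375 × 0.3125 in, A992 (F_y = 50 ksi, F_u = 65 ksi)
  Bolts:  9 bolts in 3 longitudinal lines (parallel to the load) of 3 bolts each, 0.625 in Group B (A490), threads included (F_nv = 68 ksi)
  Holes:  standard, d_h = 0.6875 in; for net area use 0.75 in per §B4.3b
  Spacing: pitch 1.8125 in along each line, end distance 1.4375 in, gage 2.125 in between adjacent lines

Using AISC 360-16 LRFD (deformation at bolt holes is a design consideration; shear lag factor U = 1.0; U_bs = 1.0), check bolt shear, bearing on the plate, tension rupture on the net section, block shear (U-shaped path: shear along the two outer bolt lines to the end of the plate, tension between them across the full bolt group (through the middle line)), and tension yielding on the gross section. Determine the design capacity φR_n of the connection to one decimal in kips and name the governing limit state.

100.2 kips (block shear governs)

Bolt shear: A_b = π(0.625)²/4 = 0.3068 in². φR_n = 0.75 × 68 × 0.3068 × 9 × 1 = 140.8 kips.
Bearing (0.3125 in plate, F_u = 65 ksi): end bolts L_c = 1.4375 − 0.6875/2 = 1.09375, R_n = min(1.2×1.09375×0.3125×65, 2.4×0.625×0.3125×65) = 26.66 kips/bolt; interior L_c = 1.8125 − 0.6875 = 1.125, R_n = 27.422 kips/bolt. φR_n = 0.75 × (3×26.66 + 6×27.422) = 183.4 kips.
Tension rupture (net): A_n = (9.4375 − 3×0.75)×0.3125 = 2.2461 in² (U = 1.0, A_e = A_n). φR_n = 0.75 × 65 × 2.2461 = 109.5 kips.
Block shear: shear path 2×[1.4375+2×1.8125] = 2×5.0625 in, A_gv = 3.1641, A_nv = 2×(5.0625 − 2.5×0.75)×0.3125 = 1.9922 in²; tension across gage: (4.25 − 2×0.75)×0.3125 = 0.85938 in². R_n = min(0.6×65×1.9922, 0.6×50×3.1641) + 1.0×65×0.85938 = min(77.696, 94.923) + 55.86 = 133.56 kips. φR_n = 0.75 × 133.56 = 100.2 kips.
Tension yield (gross): A_g = 9.4375×0.3125 = 2.9492 in². φR_n = 0.90 × 50 × 2.9492 = 132.7 kips.
Governing: min(140.8, 183.4, 109.5, 100.2, 132.7) = 100.2 kips → block shear.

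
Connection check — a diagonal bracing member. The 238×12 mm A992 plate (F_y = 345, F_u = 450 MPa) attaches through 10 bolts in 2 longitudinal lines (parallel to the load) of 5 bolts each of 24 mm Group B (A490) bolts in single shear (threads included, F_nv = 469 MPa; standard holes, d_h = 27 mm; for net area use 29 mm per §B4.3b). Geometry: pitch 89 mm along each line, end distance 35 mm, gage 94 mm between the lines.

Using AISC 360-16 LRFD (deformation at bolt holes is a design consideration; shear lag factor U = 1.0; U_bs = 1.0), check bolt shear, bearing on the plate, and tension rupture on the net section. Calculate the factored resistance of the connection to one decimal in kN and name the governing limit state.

Bolt shear: A_b = π(24)²/4 = 452.39 mm². φR_n = 0.75 × 469 × 452.39 × 10 × 1 = 1591.3 kN.
Bearing (12 mm plate, F_u = 450 MPa): end bolts L_c = 35 − 27/2 = 21.5, R_n = min(1.2×21.5×12×450, 2.4×24×12×450) = 139.32 kN/bolt; interior L_c = 89 − 27 = 62, R_n = 311.04 kN/bolt. φR_n = 0.75 × (2×139.32 + 8×311.04) = 2075.2 kN.
Tension rupture (net): A_n = (238 − 2×29)×12 = 2160 mm² (U = 1.0, A_e = A_n). φR_n = 0.75 × 450 × 2160 = 729.0 kN.
Governing: min(1591.3, 2075.2, 729.0) = 729.0 kN → net-section rupture.

729.0 kN (net-section rupture governs)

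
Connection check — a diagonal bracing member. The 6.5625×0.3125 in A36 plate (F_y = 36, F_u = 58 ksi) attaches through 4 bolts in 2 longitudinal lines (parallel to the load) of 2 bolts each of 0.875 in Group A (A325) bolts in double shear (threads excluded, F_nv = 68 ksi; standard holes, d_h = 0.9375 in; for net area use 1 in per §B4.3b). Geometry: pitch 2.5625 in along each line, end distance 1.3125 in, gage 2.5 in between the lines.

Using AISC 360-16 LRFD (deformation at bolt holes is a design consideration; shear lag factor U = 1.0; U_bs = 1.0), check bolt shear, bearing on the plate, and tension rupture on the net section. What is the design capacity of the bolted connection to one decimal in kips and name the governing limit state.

Bolt shear: A_b = π(0.875)²/4 = 0.60132 in². φR_n = 0.75 × 68 × 0.60132 × 4 × 2 = 245.3 kips.
Bearing (0.3125 in plate, F_u = 58 ksi): end bolts L_c = 1.3125 − 0.9375/2 = 0.84375, R_n = min(1.2×0.84375×0.3125×58, 2.4×0.875×0.3125×58) = 18.352 kips/bolt; interior L_c = 2.5625 − 0.9375 = 1.625, R_n = 35.344 kips/bolt. φR_n = 0.75 × (2×18.352 + 2×35.344) = 80.5 kips.
Tension rupture (net): A_n = (6.5625 − 2×1)×0.3125 = 1.4258 in² (U = 1.0, A_e = A_n). φR_n = 0.75 × 58 × 1.4258 = 62.0 kips.
Governing: min(245.3, 80.5, 62.0) = 62.0 kips → net-section rupture.

62.0 kips (net-section rupture governs)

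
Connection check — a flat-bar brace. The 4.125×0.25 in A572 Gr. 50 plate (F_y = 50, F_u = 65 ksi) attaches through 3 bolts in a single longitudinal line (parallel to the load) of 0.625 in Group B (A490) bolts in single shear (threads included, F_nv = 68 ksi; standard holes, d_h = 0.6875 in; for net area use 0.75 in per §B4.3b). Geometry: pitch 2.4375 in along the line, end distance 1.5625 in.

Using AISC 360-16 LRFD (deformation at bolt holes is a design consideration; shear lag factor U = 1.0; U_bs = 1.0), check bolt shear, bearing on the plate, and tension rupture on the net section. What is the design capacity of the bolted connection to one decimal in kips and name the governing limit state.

Bolt shear: A_b = π(0.625)²/4 = 0.3068 in². φR_n = 0.75 × 68 × 0.3068 × 3 × 1 = 46.9 kips.
Bearing (0.25 in plate, F_u = 65 ksi): end bolts L_c = 1.5625 − 0.6875/2 = 1.21875, R_n = min(1.2×1.21875×0.25×65, 2.4×0.625×0.25×65) = 23.766 kips/bolt; interior L_c = 2.4375 − 0.6875 = 1.75, R_n = 24.375 kips/bolt. φR_n = 0.75 × (1×23.766 + 2×24.375) = 54.4 kips.
Tension rupture (net): A_n = (4.125 − 1×0.75)×0.25 = 0.84375 in² (U = 1.0, A_e = A_n). φR_n = 0.75 × 65 × 0.84375 = 41.1 kips.
Governing: min(46.9, 54.4, 41.1) = 41.1 kips → net-section rupture.

41.1 kips (net-section rupture governs)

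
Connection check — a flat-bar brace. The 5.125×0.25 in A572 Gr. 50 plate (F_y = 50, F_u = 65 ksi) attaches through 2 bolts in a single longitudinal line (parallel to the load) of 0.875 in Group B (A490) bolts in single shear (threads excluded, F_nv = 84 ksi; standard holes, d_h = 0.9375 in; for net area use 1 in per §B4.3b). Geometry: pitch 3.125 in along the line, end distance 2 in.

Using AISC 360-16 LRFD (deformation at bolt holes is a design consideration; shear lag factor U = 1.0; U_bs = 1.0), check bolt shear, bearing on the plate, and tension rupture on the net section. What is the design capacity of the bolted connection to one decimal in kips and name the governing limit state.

48.0 kips (bearing governs)

Bolt shear: A_b = π(0.875)²/4 = 0.60132 in². φR_n = 0.75 × 84 × 0.60132 × 2 × 1 = 75.8 kips.
Bearing (0.25 in plate, F_u = 65 ksi): end bolts L_c = 2 − 0.9375/2 = 1.53125, R_n = min(1.2×1.53125×0.25×65, 2.4×0.875×0.25×65) = 29.859 kips/bolt; interior L_c = 3.125 − 0.9375 = 2.1875, R_n = 34.125 kips/bolt. φR_n = 0.75 × (1×29.859 + 1×34.125) = 48.0 kips.
Tension rupture (net): A_n = (5.125 − 1×1)×0.25 = 1.0313 in² (U = 1.0, A_e = A_n). φR_n = 0.75 × 65 × 1.0313 = 50.3 kips.
Governing: min(75.8, 48.0, 50.3) = 48.0 kips → bearing.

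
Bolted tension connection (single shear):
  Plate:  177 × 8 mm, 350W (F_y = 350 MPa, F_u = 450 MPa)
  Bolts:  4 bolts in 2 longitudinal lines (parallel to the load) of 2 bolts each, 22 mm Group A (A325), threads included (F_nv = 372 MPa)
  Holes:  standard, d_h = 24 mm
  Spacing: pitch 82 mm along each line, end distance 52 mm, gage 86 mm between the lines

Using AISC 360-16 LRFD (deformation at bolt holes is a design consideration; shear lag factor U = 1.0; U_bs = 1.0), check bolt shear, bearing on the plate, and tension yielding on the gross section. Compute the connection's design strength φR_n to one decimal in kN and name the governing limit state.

424.2 kN (bolt shear governs)

Bolt shear: A_b = π(22)²/4 = 380.13 mm². φR_n = 0.75 × 372 × 380.13 × 4 × 1 = 424.2 kN.
Bearing (8 mm plate, F_u = 450 MPa): end bolts L_c = 52 − 24/2 = 40, R_n = min(1.2×40×8×450, 2.4×22×8×450) = 172.8 kN/bolt; interior L_c = 82 − 24 = 58, R_n = 190.08 kN/bolt. φR_n = 0.75 × (2×172.8 + 2×190.08) = 544.3 kN.
Tension yield (gross): A_g = 177×8 = 1416 mm². φR_n = 0.90 × 350 × 1416 = 446.0 kN.
Governing: min(424.2, 544.3, 446.0) = 424.2 kN → bolt shear.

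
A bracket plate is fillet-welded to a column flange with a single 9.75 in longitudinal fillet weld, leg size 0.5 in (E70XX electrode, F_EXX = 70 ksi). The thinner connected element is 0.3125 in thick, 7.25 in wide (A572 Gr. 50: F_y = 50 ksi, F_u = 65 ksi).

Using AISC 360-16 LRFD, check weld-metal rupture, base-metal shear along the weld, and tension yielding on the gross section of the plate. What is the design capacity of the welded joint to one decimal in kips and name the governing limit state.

89.1 kips (base-metal shear governs)

Weld metal: throat = 0.707×0.5 = 0.3535 in, L = 9.75 in. φR_n = 0.75 × 0.6 × 70 × 0.3535 × 9.75 = 108.6 kips.
Base metal shear (0.3125 in plate): yield φR_n = 1.0×0.6×50×0.3125×9.75 = 91.4 kips; rupture φR_n = 0.75×0.6×65×0.3125×9.75 = 89.1 kips; take 89.1 kips (rupture).
Tension yield (gross): A_g = 7.25×0.3125 = 2.2656 in². φR_n = 0.90 × 50 × 2.2656 = 102.0 kips.
Governing: min(108.6, 89.1, 102.0) = 89.1 kips → base-metal shear.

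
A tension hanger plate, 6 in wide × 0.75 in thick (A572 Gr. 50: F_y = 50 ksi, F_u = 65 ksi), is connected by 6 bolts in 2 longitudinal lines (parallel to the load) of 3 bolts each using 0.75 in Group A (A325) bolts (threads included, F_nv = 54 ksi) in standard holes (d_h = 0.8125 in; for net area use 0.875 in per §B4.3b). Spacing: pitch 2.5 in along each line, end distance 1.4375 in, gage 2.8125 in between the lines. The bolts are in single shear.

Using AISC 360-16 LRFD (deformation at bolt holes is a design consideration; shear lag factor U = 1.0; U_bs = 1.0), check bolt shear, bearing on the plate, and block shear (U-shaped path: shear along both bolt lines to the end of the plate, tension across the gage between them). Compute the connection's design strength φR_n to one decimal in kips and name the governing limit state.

Bolt shear: A_b = π(0.75)²/4 = 0.44179 in². φR_n = 0.75 × 54 × 0.44179 × 6 × 1 = 107.4 kips.
Bearing (0.75 in plate, F_u = 65 ksi): end bolts L_c = 1.4375 − 0.8125/2 = 1.03125, R_n = min(1.2×1.03125×0.75×65, 2.4×0.75×0.75×65) = 60.328 kips/bolt; interior L_c = 2.5 − 0.8125 = 1.6875, R_n = 87.75 kips/bolt. φR_n = 0.75 × (2×60.328 + 4×87.75) = 353.7 kips.
Block shear: shear path 2×[1.4375+2×2.5] = 2×6.4375 in, A_gv = 9.6563, A_nv = 2×(6.4375 − 2.5×0.875)×0.75 = 6.375 in²; tension across gage: (2.8125 − 1×0.875)×0.75 = 1.4531 in². R_n = min(0.6×65×6.375, 0.6×50×9.6563) + 1.0×65×1.4531 = min(248.63, 289.69) + 94.452 = 343.08 kips. φR_n = 0.75 × 343.08 = 257.3 kips.
Governing: min(107.4, 353.7, 257.3) = 107.4 kips → bolt shear.

107.4 kips (bolt shear governs)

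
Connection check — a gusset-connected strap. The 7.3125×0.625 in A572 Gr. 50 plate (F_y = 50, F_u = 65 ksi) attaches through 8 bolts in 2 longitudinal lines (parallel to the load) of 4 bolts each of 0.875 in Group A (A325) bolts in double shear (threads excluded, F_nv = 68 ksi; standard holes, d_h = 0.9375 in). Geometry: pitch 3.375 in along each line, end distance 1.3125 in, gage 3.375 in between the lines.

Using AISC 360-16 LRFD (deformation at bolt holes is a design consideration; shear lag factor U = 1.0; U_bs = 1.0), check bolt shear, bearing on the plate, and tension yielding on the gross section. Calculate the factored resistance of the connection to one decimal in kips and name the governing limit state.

205.7 kips (gross-section yield governs)

Bolt shear: A_b = π(0.875)²/4 = 0.60132 in². φR_n = 0.75 × 68 × 0.60132 × 8 × 2 = 490.7 kips.
Bearing (0.625 in plate, F_u = 65 ksi): end bolts L_c = 1.3125 − 0.9375/2 = 0.84375, R_n = min(1.2×0.84375×0.625×65, 2.4×0.875×0.625×65) = 41.133 kips/bolt; interior L_c = 3.375 − 0.9375 = 2.4375, R_n = 85.313 kips/bolt. φR_n = 0.75 × (2×41.133 + 6×85.313) = 445.6 kips.
Tension yield (gross): A_g = 7.3125×0.625 = 4.5703 in². φR_n = 0.90 × 50 × 4.5703 = 205.7 kips.
Governing: min(490.7, 445.6, 205.7) = 205.7 kips → gross-section yield.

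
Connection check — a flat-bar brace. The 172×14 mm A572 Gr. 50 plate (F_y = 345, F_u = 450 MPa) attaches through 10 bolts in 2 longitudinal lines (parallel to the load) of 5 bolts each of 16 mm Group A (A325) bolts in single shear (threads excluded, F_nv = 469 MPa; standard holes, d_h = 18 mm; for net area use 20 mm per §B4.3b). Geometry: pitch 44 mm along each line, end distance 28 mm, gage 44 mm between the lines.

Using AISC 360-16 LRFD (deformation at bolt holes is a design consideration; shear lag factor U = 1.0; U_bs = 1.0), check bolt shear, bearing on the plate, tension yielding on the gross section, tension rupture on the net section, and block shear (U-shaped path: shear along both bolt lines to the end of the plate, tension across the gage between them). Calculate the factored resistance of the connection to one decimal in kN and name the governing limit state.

Bolt shear: A_b = π(16)²/4 = 201.06 mm². φR_n = 0.75 × 469 × 201.06 × 10 × 1 = 707.2 kN.
Bearing (14 mm plate, F_u = 450 MPa): end bolts L_c = 28 − 18/2 = 19, R_n = min(1.2×19×14×450, 2.4×16×14×450) = 143.64 kN/bolt; interior L_c = 44 − 18 = 26, R_n = 196.56 kN/bolt. φR_n = 0.75 × (2×143.64 + 8×196.56) = 1394.8 kN.
Tension yield (gross): A_g = 172×14 = 2408 mm². φR_n = 0.90 × 345 × 2408 = 747.7 kN.
Tension rupture (net): A_n = (172 − 2×20)×14 = 1848 mm² (U = 1.0, A_e = A_n). φR_n = 0.75 × 450 × 1848 = 623.7 kN.
Block shear: shear path 2×[28+4×44] = 2×204 mm, A_gv = 5712, A_nv = 2×(204 − 4.5×20)×14 = 3192 mm²; tension across gage: (44 − 1×20)×14 = 336 mm². R_n = min(0.6×450×3192, 0.6×345×5712) + 1.0×450×336 = min(861.84, 1182.4) + 151.2 = 1013 kN. φR_n = 0.75 × 1013 = 759.8 kN.
Governing: min(707.2, 1394.8, 747.7, 623.7, 759.8) = 623.7 kN → net-section rupture.

623.7 kN (net-section rupture governs)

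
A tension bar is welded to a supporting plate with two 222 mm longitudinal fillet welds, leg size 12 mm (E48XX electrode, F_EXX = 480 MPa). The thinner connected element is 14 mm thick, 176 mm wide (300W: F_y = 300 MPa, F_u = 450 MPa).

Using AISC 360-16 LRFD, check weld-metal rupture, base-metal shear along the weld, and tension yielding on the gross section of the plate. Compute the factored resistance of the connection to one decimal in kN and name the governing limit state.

Weld metal: throat = 0.707×12 = 8.484 mm, L = 2×222 = 444 mm. φR_n = 0.75 × 0.6 × 480 × 8.484 × 444 = 813.6 kN.
Base metal shear (14 mm plate): yield φR_n = 1.0×0.6×300×14×444 = 1118.9 kN; rupture φR_n = 0.75×0.6×450×14×444 = 1258.7 kN; take 1118.9 kN (yield).
Tension yield (gross): A_g = 176×14 = 2464 mm². φR_n = 0.90 × 300 × 2464 = 665.3 kN.
Governing: min(813.6, 1118.9, 665.3) = 665.3 kN → gross-section yield.

665.3 kN (gross-section yield governs)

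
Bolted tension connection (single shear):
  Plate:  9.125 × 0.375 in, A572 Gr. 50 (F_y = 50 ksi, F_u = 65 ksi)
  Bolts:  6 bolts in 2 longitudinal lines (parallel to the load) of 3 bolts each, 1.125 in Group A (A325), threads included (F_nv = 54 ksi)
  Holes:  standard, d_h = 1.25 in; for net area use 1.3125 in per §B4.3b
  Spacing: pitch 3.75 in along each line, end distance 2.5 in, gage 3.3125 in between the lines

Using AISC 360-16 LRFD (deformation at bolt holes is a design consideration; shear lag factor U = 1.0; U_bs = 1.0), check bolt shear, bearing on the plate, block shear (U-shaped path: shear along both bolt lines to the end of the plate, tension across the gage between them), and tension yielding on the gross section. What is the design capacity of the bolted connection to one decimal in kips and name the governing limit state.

154.0 kips (gross-section yield governs)

Bolt shear: A_b = π(1.125)²/4 = 0.99402 in². φR_n = 0.75 × 54 × 0.99402 × 6 × 1 = 241.5 kips.
Bearing (0.375 in plate, F_u = 65 ksi): end bolts L_c = 2.5 − 1.25/2 = 1.875, R_n = min(1.2×1.875×0.375×65, 2.4×1.125×0.375×65) = 54.844 kips/bolt; interior L_c = 3.75 − 1.25 = 2.5, R_n = 65.813 kips/bolt. φR_n = 0.75 × (2×54.844 + 4×65.813) = 279.7 kips.
Block shear: shear path 2×[2.5+2×3.75] = 2×10 in, A_gv = 7.5, A_nv = 2×(10 − 2.5×1.3125)×0.375 = 5.0391 in²; tension across gage: (3.3125 − 1×1.3125)×0.375 = 0.75 in². R_n = min(0.6×65×5.0391, 0.6×50×7.5) + 1.0×65×0.75 = min(196.52, 225) + 48.75 = 245.27 kips. φR_n = 0.75 × 245.27 = 184.0 kips.
Tension yield (gross): A_g = 9.125×0.375 = 3.4219 in². φR_n = 0.90 × 50 × 3.4219 = 154.0 kips.
Governing: min(241.5, 279.7, 184.0, 154.0) = 154.0 kips → gross-section yield.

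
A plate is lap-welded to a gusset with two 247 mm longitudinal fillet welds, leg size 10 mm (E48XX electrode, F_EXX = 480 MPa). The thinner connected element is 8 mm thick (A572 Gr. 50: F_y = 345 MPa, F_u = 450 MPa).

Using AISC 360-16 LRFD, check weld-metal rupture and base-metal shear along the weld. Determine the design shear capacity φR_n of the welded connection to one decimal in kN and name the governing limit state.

754.4 kN (weld metal governs)

Weld metal: throat = 0.707×10 = 7.07 mm, L = 2×247 = 494 mm. φR_n = 0.75 × 0.6 × 480 × 7.07 × 494 = 754.4 kN.
Base metal shear (8 mm plate): yield φR_n = 1.0×0.6×345×8×494 = 818.1 kN; rupture φR_n = 0.75×0.6×450×8×494 = 800.3 kN; take 800.3 kN (rupture).
Governing: min(754.4, 800.3) = 754.4 kN → weld metal.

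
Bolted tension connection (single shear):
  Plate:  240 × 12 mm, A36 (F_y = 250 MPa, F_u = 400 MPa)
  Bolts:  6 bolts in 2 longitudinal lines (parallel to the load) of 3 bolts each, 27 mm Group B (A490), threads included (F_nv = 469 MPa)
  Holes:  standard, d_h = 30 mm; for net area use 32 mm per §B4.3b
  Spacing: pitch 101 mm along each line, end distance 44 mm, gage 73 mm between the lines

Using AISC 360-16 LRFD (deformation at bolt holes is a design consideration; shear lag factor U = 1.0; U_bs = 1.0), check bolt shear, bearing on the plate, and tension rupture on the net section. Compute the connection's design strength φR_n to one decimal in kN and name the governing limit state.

633.6 kN (net-section rupture governs)

Bolt shear: A_b = π(27)²/4 = 572.56 mm². φR_n = 0.75 × 469 × 572.56 × 6 × 1 = 1208.4 kN.
Bearing (12 mm plate, F_u = 400 MPa): end bolts L_c = 44 − 30/2 = 29, R_n = min(1.2×29×12×400, 2.4×27×12×400) = 167.04 kN/bolt; interior L_c = 101 − 30 = 71, R_n = 311.04 kN/bolt. φR_n = 0.75 × (2×167.04 + 4×311.04) = 1183.7 kN.
Tension rupture (net): A_n = (240 − 2×32)×12 = 2112 mm² (U = 1.0, A_e = A_n). φR_n = 0.75 × 400 × 2112 = 633.6 kN.
Governing: min(1208.4, 1183.7, 633.6) = 633.6 kN → net-section rupture.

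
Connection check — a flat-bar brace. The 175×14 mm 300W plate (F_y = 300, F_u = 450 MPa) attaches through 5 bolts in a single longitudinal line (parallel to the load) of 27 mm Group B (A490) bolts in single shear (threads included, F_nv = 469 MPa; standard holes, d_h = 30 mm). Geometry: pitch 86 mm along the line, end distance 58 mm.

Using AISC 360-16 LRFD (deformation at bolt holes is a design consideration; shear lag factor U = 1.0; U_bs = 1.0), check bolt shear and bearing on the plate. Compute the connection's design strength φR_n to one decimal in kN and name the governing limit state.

1007.0 kN (bolt shear governs)

Bolt shear: A_b = π(27)²/4 = 572.56 mm². φR_n = 0.75 × 469 × 572.56 × 5 × 1 = 1007.0 kN.
Bearing (14 mm plate, F_u = 450 MPa): end bolts L_c = 58 − 30/2 = 43, R_n = min(1.2×43×14×450, 2.4×27×14×450) = 325.08 kN/bolt; interior L_c = 86 − 30 = 56, R_n = 408.24 kN/bolt. φR_n = 0.75 × (1×325.08 + 4×408.24) = 1468.5 kN.
Governing: min(1007.0, 1468.5) = 1007.0 kN → bolt shear.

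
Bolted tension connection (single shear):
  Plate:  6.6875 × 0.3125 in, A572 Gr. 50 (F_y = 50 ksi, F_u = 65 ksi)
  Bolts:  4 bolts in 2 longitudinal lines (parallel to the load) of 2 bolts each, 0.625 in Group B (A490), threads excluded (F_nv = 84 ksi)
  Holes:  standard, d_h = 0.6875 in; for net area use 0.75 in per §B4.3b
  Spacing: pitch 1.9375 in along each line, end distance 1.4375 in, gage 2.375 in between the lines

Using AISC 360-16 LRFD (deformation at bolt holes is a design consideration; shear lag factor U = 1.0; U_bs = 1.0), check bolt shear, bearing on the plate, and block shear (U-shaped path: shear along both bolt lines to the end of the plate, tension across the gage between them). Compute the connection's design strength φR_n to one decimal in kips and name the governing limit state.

Bolt shear: A_b = π(0.625)²/4 = 0.3068 in². φR_n = 0.75 × 84 × 0.3068 × 4 × 1 = 77.3 kips.
Bearing (0.3125 in plate, F_u = 65 ksi): end bolts L_c = 1.4375 − 0.6875/2 = 1.09375, R_n = min(1.2×1.09375×0.3125×65, 2.4×0.625×0.3125×65) = 26.66 kips/bolt; interior L_c = 1.9375 − 0.6875 = 1.25, R_n = 30.469 kips/bolt. φR_n = 0.75 × (2×26.66 + 2×30.469) = 85.7 kips.
Block shear: shear path 2×[1.4375+1×1.9375] = 2×3.375 in, A_gv = 2.1094, A_nv = 2×(3.375 − 1.5×0.75)×0.3125 = 1.4063 in²; tension across gage: (2.375 − 1×0.75)×0.3125 = 0.50781 in². R_n = min(0.6×65×1.4063, 0.6×50×2.1094) + 1.0×65×0.50781 = min(54.846, 63.282) + 33.008 = 87.854 kips. φR_n = 0.75 × 87.854 = 65.9 kips.
Governing: min(77.3, 85.7, 65.9) = 65.9 kips → block shear.

65.9 kips (block shear governs)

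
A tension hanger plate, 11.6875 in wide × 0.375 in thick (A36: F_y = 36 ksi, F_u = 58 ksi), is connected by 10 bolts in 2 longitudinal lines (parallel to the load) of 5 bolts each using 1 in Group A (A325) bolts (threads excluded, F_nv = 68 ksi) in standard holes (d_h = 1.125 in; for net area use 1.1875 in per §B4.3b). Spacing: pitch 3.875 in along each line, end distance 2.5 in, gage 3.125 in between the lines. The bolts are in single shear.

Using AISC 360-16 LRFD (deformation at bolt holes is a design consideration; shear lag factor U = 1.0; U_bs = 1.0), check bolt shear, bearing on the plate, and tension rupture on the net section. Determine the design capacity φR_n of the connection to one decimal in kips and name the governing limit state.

151.9 kips (net-section rupture governs)

Bolt shear: A_b = π(1)²/4 = 0.7854 in². φR_n = 0.75 × 68 × 0.7854 × 10 × 1 = 400.6 kips.
Bearing (0.375 in plate, F_u = 58 ksi): end bolts L_c = 2.5 − 1.125/2 = 1.9375, R_n = min(1.2×1.9375×0.375×58, 2.4×1×0.375×58) = 50.569 kips/bolt; interior L_c = 3.875 − 1.125 = 2.75, R_n = 52.2 kips/bolt. φR_n = 0.75 × (2×50.569 + 8×52.2) = 389.1 kips.
Tension rupture (net): A_n = (11.6875 − 2×1.1875)×0.375 = 3.4922 in² (U = 1.0, A_e = A_n). φR_n = 0.75 × 58 × 3.4922 = 151.9 kips.
Governing: min(400.6, 389.1, 151.9) = 151.9 kips → net-section rupture.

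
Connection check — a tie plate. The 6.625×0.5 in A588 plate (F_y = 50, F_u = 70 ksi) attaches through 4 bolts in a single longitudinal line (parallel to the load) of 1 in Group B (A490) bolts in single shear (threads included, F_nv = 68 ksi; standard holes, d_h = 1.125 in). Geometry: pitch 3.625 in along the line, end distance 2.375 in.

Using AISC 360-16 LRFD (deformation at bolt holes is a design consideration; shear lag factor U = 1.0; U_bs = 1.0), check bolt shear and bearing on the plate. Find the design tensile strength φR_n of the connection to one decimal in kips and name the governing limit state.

160.2 kips (bolt shear governs)

Bolt shear: A_b = π(1)²/4 = 0.7854 in². φR_n = 0.75 × 68 × 0.7854 × 4 × 1 = 160.2 kips.
Bearing (0.5 in plate, F_u = 70 ksi): end bolts L_c = 2.375 − 1.125/2 = 1.8125, R_n = min(1.2×1.8125×0.5×70, 2.4×1×0.5×70) = 76.125 kips/bolt; interior L_c = 3.625 − 1.125 = 2.5, R_n = 84 kips/bolt. φR_n = 0.75 × (1×76.125 + 3×84) = 246.1 kips.
Governing: min(160.2, 246.1) = 160.2 kips → bolt shear.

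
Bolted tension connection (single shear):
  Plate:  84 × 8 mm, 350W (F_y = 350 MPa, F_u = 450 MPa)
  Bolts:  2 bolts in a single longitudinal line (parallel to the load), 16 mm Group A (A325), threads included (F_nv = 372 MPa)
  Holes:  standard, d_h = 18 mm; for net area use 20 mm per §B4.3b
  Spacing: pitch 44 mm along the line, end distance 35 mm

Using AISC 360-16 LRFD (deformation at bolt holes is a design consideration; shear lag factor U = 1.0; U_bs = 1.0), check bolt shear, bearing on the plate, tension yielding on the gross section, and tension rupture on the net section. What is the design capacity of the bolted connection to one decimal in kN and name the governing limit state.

112.2 kN (bolt shear governs)

Bolt shear: A_b = π(16)²/4 = 201.06 mm². φR_n = 0.75 × 372 × 201.06 × 2 × 1 = 112.2 kN.
Bearing (8 mm plate, F_u = 450 MPa): end bolts L_c = 35 − 18/2 = 26, R_n = min(1.2×26×8×450, 2.4×16×8×450) = 112.32 kN/bolt; interior L_c = 44 − 18 = 26, R_n = 112.32 kN/bolt. φR_n = 0.75 × (1×112.32 + 1×112.32) = 168.5 kN.
Tension yield (gross): A_g = 84×8 = 672 mm². φR_n = 0.90 × 350 × 672 = 211.7 kN.
Tension rupture (net): A_n = (84 − 1×20)×8 = 512 mm² (U = 1.0, A_e = A_n). φR_n = 0.75 × 450 × 512 = 172.8 kN.
Governing: min(112.2, 168.5, 211.7, 172.8) = 112.2 kN → bolt shear.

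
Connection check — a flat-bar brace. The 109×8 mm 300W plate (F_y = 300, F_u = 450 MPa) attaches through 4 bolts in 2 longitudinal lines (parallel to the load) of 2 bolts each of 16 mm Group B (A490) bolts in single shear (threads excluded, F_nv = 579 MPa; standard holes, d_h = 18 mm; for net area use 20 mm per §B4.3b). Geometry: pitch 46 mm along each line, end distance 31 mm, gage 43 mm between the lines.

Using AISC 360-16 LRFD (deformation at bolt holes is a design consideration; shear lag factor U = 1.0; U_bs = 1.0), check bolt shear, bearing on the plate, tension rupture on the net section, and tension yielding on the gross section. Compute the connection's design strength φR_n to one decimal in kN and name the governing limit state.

186.3 kN (net-section rupture governs)

Bolt shear: A_b = π(16)²/4 = 201.06 mm². φR_n = 0.75 × 579 × 201.06 × 4 × 1 = 349.2 kN.
Bearing (8 mm plate, F_u = 450 MPa): end bolts L_c = 31 − 18/2 = 22, R_n = min(1.2×22×8×450, 2.4×16×8×450) = 95.04 kN/bolt; interior L_c = 46 − 18 = 28, R_n = 120.96 kN/bolt. φR_n = 0.75 × (2×95.04 + 2×120.96) = 324.0 kN.
Tension rupture (net): A_n = (109 − 2×20)×8 = 552 mm² (U = 1.0, A_e = A_n). φR_n = 0.75 × 450 × 552 = 186.3 kN.
Tension yield (gross): A_g = 109×8 = 872 mm². φR_n = 0.90 × 300 × 872 = 235.4 kN.
Governing: min(349.2, 324.0, 186.3, 235.4) = 186.3 kN → net-section rupture.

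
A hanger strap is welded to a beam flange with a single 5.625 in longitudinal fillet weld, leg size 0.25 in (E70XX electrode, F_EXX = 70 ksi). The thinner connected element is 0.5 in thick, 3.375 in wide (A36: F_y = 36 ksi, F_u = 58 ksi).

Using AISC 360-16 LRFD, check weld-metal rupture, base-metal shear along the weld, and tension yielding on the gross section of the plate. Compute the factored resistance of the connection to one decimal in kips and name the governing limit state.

Weld metal: throat = 0.707×0.25 = 0.17675 in, L = 5.625 in. φR_n = 0.75 × 0.6 × 70 × 0.17675 × 5.625 = 31.3 kips.
Base metal shear (0.5 in plate): yield φR_n = 1.0×0.6×36×0.5×5.625 = 60.8 kips; rupture φR_n = 0.75×0.6×58×0.5×5.625 = 73.4 kips; take 60.8 kips (yield).
Tension yield (gross): A_g = 3.375×0.5 = 1.6875 in². φR_n = 0.90 × 36 × 1.6875 = 54.7 kips.
Governing: min(31.3, 60.8, 54.7) = 31.3 kips → weld metal.

31.3 kips (weld metal governs)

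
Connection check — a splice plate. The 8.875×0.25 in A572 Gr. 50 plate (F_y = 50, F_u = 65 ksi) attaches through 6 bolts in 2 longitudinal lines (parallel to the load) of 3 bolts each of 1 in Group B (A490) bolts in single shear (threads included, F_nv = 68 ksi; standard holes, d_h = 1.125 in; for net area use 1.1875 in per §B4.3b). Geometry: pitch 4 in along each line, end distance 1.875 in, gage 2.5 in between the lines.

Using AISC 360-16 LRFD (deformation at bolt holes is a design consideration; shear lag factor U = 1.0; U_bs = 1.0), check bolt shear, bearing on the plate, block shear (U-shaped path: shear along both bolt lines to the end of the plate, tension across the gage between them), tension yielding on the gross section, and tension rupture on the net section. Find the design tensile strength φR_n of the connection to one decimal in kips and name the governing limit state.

Bolt shear: A_b = π(1)²/4 = 0.7854 in². φR_n = 0.75 × 68 × 0.7854 × 6 × 1 = 240.3 kips.
Bearing (0.25 in plate, F_u = 65 ksi): end bolts L_c = 1.875 − 1.125/2 = 1.3125, R_n = min(1.2×1.3125×0.25×65, 2.4×1×0.25×65) = 25.594 kips/bolt; interior L_c = 4 − 1.125 = 2.875, R_n = 39 kips/bolt. φR_n = 0.75 × (2×25.594 + 4×39) = 155.4 kips.
Block shear: shear path 2×[1.875+2×4] = 2×9.875 in, A_gv = 4.9375, A_nv = 2×(9.875 − 2.5×1.1875)×0.25 = 3.4531 in²; tension across gage: (2.5 − 1×1.1875)×0.25 = 0.32813 in². R_n = min(0.6×65×3.4531, 0.6×50×4.9375) + 1.0×65×0.32813 = min(134.67, 148.13) + 21.328 = 156 kips. φR_n = 0.75 × 156 = 117.0 kips.
Tension yield (gross): A_g = 8.875×0.25 = 2.2188 in². φR_n = 0.90 × 50 × 2.2188 = 99.8 kips.
Tension rupture (net): A_n = (8.875 − 2×1.1875)×0.25 = 1.625 in² (U = 1.0, A_e = A_n). φR_n = 0.75 × 65 × 1.625 = 79.2 kips.
Governing: min(240.3, 155.4, 117.0, 99.8, 79.2) = 79.2 kips → net-section rupture.

79.2 kips (net-section rupture governs)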